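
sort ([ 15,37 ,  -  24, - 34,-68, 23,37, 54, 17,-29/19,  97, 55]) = [ - 68, - 34, - 24, - 29/19, 15 , 17, 23, 37, 37, 54,  55, 97 ]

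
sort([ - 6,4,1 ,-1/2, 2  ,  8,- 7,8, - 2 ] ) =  [ - 7,-6,-2, -1/2,1 , 2,4, 8,8 ] 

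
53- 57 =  - 4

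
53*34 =1802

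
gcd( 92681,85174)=1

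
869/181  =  869/181  =  4.80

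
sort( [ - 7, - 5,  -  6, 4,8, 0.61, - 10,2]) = [ - 10,-7, - 6, - 5,0.61, 2, 4,8]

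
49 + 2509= 2558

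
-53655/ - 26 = 53655/26  =  2063.65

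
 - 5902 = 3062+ - 8964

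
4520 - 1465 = 3055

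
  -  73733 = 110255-183988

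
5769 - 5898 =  - 129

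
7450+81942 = 89392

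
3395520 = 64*53055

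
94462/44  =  47231/22 = 2146.86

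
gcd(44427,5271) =753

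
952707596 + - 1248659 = 951458937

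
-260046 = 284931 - 544977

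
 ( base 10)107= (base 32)3B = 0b1101011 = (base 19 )5C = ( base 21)52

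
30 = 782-752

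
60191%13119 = 7715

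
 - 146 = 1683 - 1829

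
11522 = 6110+5412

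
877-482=395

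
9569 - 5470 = 4099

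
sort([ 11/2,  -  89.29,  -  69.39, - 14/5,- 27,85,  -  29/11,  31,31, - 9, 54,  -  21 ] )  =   [  -  89.29 , - 69.39, - 27 , - 21,- 9, - 14/5,  -  29/11, 11/2, 31,31, 54, 85 ] 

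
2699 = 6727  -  4028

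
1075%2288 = 1075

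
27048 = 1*27048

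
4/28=1/7 = 0.14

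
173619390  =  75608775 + 98010615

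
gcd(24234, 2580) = 6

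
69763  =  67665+2098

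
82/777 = 82/777 = 0.11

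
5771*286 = 1650506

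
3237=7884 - 4647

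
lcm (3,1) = 3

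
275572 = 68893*4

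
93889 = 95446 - 1557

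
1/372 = 1/372 = 0.00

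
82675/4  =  82675/4 = 20668.75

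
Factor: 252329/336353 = 7^1*11^1*29^1 *113^1*336353^( - 1)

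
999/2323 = 999/2323 = 0.43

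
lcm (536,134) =536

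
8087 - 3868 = 4219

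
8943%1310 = 1083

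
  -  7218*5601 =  - 40428018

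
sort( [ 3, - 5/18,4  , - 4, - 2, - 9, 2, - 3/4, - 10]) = [ - 10,  -  9,-4  , - 2, - 3/4, - 5/18 , 2  ,  3,4] 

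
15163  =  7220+7943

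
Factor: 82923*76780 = 6366827940 = 2^2  *3^1*5^1 *11^1 * 131^1*211^1*349^1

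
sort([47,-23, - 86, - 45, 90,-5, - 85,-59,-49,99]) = [ - 86, -85,  -  59,-49, - 45,-23 , - 5,47,90, 99]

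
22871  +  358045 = 380916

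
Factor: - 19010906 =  - 2^1 * 19^1*500287^1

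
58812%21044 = 16724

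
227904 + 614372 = 842276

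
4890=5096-206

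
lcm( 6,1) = 6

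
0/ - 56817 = 0/1 = -  0.00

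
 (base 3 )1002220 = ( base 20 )207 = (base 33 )of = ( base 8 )1447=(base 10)807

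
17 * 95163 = 1617771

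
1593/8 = 199 + 1/8 = 199.12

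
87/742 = 87/742 = 0.12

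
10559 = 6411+4148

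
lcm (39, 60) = 780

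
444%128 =60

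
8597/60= 8597/60 = 143.28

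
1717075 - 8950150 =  - 7233075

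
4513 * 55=248215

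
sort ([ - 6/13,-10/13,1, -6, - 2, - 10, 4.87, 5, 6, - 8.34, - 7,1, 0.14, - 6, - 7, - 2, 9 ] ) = [ - 10, - 8.34, - 7, - 7, - 6, - 6, - 2,  -  2,-10/13, - 6/13, 0.14, 1,1  ,  4.87, 5,6,9]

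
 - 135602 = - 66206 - 69396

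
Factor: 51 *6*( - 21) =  - 2^1*3^3*7^1*17^1 = - 6426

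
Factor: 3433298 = 2^1*11^1*156059^1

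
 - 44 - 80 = -124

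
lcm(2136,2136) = 2136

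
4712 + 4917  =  9629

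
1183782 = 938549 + 245233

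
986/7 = 986/7 = 140.86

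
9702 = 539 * 18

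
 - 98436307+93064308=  - 5371999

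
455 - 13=442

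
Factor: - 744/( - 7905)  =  8/85 = 2^3 * 5^(- 1) * 17^( - 1)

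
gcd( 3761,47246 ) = 1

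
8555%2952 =2651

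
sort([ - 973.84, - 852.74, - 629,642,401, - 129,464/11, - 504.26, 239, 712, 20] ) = [- 973.84, - 852.74 ,-629, -504.26, - 129, 20,464/11 , 239,401, 642,712 ]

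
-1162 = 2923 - 4085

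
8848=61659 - 52811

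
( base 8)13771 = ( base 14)2345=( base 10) 6137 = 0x17F9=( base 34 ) 5ah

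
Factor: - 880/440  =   -2=- 2^1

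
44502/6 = 7417 = 7417.00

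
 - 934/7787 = - 1 + 6853/7787 = - 0.12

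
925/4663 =925/4663=0.20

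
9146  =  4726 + 4420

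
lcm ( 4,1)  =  4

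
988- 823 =165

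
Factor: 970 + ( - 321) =11^1*59^1 = 649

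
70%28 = 14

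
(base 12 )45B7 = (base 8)17133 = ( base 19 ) 12A0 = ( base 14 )2b91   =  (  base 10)7771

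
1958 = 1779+179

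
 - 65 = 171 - 236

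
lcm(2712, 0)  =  0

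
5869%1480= 1429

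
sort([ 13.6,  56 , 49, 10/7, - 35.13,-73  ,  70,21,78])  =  [ - 73, - 35.13, 10/7, 13.6, 21,49,56,  70, 78 ] 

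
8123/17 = 8123/17 =477.82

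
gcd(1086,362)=362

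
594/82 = 7 +10/41 = 7.24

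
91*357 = 32487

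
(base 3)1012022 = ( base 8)1550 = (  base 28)134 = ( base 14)464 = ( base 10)872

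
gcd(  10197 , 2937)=33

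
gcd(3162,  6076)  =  62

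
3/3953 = 3/3953 =0.00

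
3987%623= 249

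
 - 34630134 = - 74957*462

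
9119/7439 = 1 + 1680/7439 = 1.23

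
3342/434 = 1671/217 = 7.70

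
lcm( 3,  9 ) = 9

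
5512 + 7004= 12516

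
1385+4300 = 5685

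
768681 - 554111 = 214570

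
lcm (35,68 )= 2380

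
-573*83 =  - 47559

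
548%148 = 104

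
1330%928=402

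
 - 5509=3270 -8779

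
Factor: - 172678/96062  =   - 11^1*  43^( - 1) * 47^1*167^1*1117^ ( - 1 )=-86339/48031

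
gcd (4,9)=1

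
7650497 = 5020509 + 2629988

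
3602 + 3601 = 7203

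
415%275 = 140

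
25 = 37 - 12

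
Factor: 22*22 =2^2*11^2 = 484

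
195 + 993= 1188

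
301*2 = 602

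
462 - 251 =211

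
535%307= 228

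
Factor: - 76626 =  - 2^1 * 3^4*11^1*43^1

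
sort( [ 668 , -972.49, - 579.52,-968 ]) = [ - 972.49,- 968, - 579.52,668 ]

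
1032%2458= 1032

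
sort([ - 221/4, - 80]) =[ - 80, -221/4]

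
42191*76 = 3206516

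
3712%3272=440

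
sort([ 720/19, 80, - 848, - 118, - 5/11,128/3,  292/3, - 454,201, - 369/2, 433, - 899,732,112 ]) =[ - 899, - 848, - 454, - 369/2, - 118, - 5/11, 720/19, 128/3, 80, 292/3,112, 201,433,732]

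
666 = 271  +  395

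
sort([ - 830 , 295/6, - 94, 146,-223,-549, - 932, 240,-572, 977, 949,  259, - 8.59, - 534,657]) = [ - 932, - 830, - 572, - 549, - 534, - 223, - 94, - 8.59,295/6,146, 240 , 259,657, 949,  977 ] 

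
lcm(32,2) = 32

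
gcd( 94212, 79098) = 6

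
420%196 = 28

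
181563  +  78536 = 260099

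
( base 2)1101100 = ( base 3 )11000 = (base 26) 44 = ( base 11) 99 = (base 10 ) 108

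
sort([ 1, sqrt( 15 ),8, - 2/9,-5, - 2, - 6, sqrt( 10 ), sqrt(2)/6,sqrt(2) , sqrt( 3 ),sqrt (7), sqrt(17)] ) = [  -  6, - 5, - 2  , - 2/9, sqrt(2 ) /6, 1,sqrt (2),sqrt( 3) , sqrt(7 ),  sqrt(10), sqrt(15),sqrt(17) , 8] 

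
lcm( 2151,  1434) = 4302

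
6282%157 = 2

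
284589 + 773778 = 1058367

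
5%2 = 1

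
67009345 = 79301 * 845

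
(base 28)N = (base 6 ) 35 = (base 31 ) n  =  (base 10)23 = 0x17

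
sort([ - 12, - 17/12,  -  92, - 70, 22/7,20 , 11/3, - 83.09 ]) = [ - 92, - 83.09, - 70, - 12, - 17/12,22/7,11/3,20 ]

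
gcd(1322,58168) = 1322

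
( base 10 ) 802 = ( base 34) nk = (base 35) MW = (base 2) 1100100010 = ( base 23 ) 1bk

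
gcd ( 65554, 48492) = 898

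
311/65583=311/65583 = 0.00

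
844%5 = 4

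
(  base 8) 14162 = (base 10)6258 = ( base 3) 22120210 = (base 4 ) 1201302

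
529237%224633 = 79971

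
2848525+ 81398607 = 84247132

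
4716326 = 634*7439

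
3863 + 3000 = 6863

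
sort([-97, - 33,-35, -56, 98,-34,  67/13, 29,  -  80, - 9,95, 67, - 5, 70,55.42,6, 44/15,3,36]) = [ - 97, -80,-56, - 35, - 34, - 33, - 9, - 5, 44/15, 3,67/13, 6 , 29, 36, 55.42,  67 , 70, 95,  98 ]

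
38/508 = 19/254 = 0.07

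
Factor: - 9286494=-2^1*3^1*7^1*127^1*1741^1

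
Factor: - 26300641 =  - 26300641^1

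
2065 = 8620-6555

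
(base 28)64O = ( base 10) 4840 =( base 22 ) A00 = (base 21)AKA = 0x12e8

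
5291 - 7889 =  - 2598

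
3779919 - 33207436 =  - 29427517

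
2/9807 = 2/9807= 0.00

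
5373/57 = 1791/19=   94.26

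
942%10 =2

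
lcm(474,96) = 7584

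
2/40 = 1/20 = 0.05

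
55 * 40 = 2200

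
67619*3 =202857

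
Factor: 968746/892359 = 2^1*3^( - 2 )*13^( -1) * 29^( - 1)*263^ ( - 1 )*484373^1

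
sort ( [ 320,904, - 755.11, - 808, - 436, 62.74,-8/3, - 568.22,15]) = [ - 808,- 755.11,-568.22 ,  -  436, - 8/3,15,62.74,  320,904] 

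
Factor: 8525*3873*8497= 3^1*5^2*11^1*29^1* 31^1*293^1*1291^1 = 280548210525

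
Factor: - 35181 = -3^3*1303^1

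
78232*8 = 625856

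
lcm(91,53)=4823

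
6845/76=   6845/76 = 90.07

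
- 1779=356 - 2135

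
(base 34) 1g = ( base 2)110010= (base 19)2C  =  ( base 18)2e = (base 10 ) 50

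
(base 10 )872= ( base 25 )19m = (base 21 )1kb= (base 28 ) 134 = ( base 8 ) 1550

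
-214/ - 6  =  35  +  2/3 = 35.67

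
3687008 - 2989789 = 697219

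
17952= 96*187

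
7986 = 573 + 7413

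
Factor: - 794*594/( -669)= 2^2*3^2*11^1*223^( - 1 ) * 397^1 = 157212/223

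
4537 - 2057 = 2480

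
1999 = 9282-7283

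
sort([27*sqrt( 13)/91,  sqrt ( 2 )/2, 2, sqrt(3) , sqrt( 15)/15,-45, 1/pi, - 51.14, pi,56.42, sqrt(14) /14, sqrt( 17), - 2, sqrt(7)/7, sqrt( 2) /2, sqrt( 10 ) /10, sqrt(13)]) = [ - 51.14, - 45,  -  2, sqrt ( 15)/15, sqrt(14)/14, sqrt(10 )/10,1/pi,sqrt(7 ) /7,sqrt(2)/2 , sqrt (2 )/2,27*sqrt( 13)/91, sqrt ( 3 ),2, pi, sqrt (13),sqrt(17 ),56.42]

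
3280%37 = 24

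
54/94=27/47 = 0.57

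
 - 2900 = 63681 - 66581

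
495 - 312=183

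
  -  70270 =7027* ( - 10)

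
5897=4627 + 1270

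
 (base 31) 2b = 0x49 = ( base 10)73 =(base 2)1001001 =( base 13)58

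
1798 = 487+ 1311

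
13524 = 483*28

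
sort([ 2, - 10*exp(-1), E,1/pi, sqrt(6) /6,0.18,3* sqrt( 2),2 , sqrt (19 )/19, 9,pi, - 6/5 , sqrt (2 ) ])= [ - 10*exp (  -  1), - 6/5,0.18, sqrt(19)/19,1/pi, sqrt( 6) /6, sqrt(2),2,2, E,pi,3*sqrt ( 2 ), 9 ] 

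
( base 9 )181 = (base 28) 5e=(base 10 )154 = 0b10011010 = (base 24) 6a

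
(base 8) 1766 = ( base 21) 266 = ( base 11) 842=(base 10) 1014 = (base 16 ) 3F6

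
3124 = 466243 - 463119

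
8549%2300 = 1649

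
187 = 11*17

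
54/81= 2/3 = 0.67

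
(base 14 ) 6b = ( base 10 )95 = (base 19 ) 50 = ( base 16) 5F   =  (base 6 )235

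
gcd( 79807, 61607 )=91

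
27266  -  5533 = 21733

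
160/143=160/143 = 1.12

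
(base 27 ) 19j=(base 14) 50b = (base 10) 991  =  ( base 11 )821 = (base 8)1737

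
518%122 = 30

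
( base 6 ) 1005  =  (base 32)6t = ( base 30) 7B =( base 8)335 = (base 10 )221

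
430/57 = 7 + 31/57 = 7.54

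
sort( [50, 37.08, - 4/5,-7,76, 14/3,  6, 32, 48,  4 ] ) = [ - 7, - 4/5,4, 14/3, 6, 32, 37.08,48, 50, 76]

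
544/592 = 34/37 = 0.92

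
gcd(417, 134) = 1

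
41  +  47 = 88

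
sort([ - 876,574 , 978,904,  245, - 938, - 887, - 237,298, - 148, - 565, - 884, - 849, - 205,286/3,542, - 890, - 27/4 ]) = [ - 938,- 890, - 887, - 884, - 876,- 849, - 565  ,-237, - 205, - 148, - 27/4,286/3,245,298, 542, 574, 904,  978]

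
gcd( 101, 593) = 1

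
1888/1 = 1888 = 1888.00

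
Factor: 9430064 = 2^4*  7^1*269^1*313^1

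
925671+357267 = 1282938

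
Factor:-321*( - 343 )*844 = 2^2*3^1*7^3*107^1* 211^1 = 92926932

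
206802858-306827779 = - 100024921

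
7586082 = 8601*882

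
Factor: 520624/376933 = 2^4*13^1*2503^1*376933^( - 1 ) 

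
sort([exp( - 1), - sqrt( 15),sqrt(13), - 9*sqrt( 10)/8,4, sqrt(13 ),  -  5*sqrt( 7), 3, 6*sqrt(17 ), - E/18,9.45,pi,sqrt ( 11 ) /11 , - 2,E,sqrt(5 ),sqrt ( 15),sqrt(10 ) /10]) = [ - 5*sqrt ( 7), - sqrt(15), - 9* sqrt( 10)/8, - 2, - E/18,sqrt(11 )/11,sqrt( 10) /10,exp(-1), sqrt(5),E,3, pi,  sqrt( 13) , sqrt(13),sqrt(15),4, 9.45, 6 * sqrt(17 ) ] 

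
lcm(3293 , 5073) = 187701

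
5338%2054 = 1230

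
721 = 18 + 703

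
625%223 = 179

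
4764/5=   952 +4/5 =952.80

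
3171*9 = 28539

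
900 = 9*100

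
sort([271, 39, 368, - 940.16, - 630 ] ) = [ - 940.16,-630,  39,271  ,  368]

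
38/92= 19/46 = 0.41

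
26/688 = 13/344  =  0.04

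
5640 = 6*940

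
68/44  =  17/11 = 1.55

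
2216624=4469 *496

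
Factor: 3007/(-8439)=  - 3^( - 1)*29^ (  -  1 )*31^1 = -  31/87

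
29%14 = 1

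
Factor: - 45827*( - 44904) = 2057815608 = 2^3*3^1*1871^1*45827^1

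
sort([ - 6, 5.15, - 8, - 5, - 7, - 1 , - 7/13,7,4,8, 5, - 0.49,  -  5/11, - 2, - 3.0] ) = [-8 ,- 7, -6,-5,-3.0, - 2, - 1,-7/13, - 0.49, - 5/11, 4,5,5.15,7, 8] 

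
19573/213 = 19573/213 = 91.89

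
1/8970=1/8970= 0.00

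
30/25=6/5 = 1.20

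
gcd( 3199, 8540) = 7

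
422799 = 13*32523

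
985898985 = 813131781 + 172767204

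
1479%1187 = 292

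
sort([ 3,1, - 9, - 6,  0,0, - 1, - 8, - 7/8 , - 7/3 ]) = [-9, - 8, - 6, - 7/3,-1, - 7/8, 0,0,1, 3]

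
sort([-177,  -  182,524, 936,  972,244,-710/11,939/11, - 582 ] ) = [ -582,-182,-177, - 710/11,  939/11, 244 , 524, 936, 972 ] 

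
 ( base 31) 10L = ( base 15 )457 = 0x3d6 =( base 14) 502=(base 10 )982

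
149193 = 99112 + 50081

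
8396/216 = 2099/54 = 38.87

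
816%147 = 81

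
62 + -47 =15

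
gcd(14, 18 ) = 2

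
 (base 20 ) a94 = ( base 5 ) 113214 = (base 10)4184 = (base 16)1058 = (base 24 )768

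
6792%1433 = 1060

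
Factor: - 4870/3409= - 2^1*5^1 * 7^( - 1) = - 10/7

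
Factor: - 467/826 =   -  2^( - 1)*7^(-1)* 59^( - 1)*467^1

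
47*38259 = 1798173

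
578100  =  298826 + 279274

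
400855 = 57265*7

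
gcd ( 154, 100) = 2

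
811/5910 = 811/5910=   0.14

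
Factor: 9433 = 9433^1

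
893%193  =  121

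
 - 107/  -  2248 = 107/2248 = 0.05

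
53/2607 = 53/2607 = 0.02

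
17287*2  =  34574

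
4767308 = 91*52388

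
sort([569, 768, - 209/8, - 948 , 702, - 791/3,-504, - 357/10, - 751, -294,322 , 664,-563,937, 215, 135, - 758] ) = [-948, - 758  , - 751, - 563,  -  504 , - 294, - 791/3, - 357/10 , - 209/8, 135,215, 322,569,664 , 702,  768,937]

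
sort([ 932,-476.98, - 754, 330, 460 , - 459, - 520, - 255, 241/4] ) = [-754, - 520, - 476.98,-459, - 255,  241/4, 330,460, 932]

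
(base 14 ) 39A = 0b1011010100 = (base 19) 202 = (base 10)724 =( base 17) 28A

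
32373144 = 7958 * 4068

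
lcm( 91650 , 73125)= 6873750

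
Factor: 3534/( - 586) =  - 1767/293 = -3^1*19^1*31^1*293^(-1) 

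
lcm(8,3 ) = 24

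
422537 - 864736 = - 442199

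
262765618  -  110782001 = 151983617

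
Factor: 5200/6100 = 52/61 = 2^2 * 13^1*61^( - 1 ) 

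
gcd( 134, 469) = 67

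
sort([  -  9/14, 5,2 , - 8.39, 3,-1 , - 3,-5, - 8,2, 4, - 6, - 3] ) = [ - 8.39,-8 , - 6, - 5,- 3, - 3, - 1, - 9/14,  2,  2,3,4,5]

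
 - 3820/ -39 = 97 + 37/39= 97.95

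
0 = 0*70830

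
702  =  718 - 16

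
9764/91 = 9764/91 = 107.30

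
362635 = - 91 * ( - 3985 ) 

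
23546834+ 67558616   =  91105450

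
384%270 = 114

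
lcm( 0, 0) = 0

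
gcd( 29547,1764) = 441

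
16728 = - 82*( - 204) 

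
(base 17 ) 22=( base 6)100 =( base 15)26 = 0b100100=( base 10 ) 36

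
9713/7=9713/7 = 1387.57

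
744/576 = 1+7/24 = 1.29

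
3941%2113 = 1828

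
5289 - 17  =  5272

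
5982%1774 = 660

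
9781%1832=621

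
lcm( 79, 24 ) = 1896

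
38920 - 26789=12131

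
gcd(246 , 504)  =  6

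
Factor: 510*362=2^2*3^1*5^1 * 17^1*181^1 = 184620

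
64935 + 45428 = 110363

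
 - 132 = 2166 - 2298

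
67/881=67/881 = 0.08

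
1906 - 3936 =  - 2030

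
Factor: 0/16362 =0^1  =  0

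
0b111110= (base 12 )52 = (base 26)2a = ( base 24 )2E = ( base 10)62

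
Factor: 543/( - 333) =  - 3^(-1)*37^(-1 )*181^1 = -  181/111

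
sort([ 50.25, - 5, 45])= [  -  5 , 45,50.25]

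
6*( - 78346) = - 470076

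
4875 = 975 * 5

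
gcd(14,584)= 2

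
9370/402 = 4685/201 = 23.31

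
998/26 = 499/13 = 38.38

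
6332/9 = 703 + 5/9 = 703.56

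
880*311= 273680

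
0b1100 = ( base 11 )11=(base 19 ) c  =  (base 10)12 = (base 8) 14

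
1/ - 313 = - 1 + 312/313 = - 0.00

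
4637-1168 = 3469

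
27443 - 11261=16182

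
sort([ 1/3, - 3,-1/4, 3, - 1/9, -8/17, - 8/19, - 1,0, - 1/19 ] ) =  [ - 3, -1, - 8/17, - 8/19, - 1/4, -1/9, - 1/19  ,  0, 1/3, 3 ] 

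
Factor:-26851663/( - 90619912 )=2^( - 3)*67^(  -  1 )*73^1 * 169067^(-1)*367831^1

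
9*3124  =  28116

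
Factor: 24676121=71^1*97^1* 3583^1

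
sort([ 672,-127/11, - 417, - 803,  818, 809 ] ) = [ -803, - 417, - 127/11,672 , 809, 818 ] 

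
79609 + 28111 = 107720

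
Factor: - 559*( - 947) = 529373 = 13^1*43^1*947^1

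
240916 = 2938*82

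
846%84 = 6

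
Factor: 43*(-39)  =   - 1677 = -3^1 * 13^1*43^1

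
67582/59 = 1145  +  27/59 = 1145.46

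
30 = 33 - 3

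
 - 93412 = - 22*4246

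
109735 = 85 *1291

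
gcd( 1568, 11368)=392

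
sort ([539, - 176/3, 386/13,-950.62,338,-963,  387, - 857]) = [ - 963,-950.62,-857 ,  -  176/3,386/13, 338,387,539] 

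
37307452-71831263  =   - 34523811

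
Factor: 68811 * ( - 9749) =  - 3^1*9749^1*22937^1 = - 670838439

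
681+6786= 7467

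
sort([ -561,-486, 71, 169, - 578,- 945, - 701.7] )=[-945, - 701.7, - 578, - 561,  -  486,71, 169] 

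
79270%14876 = 4890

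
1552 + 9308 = 10860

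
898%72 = 34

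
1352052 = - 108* (- 12519 )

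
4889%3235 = 1654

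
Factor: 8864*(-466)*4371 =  - 2^6*3^1*31^1*47^1*233^1*277^1 = - 18054957504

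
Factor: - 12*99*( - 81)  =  96228 = 2^2*3^7*11^1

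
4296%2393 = 1903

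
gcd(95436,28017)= 99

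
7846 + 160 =8006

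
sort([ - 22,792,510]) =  [ - 22,510,792 ]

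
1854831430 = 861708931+993122499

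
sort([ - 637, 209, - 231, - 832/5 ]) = [ - 637,-231, - 832/5,  209 ] 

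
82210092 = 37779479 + 44430613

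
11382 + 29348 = 40730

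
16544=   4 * 4136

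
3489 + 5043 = 8532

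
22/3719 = 22/3719= 0.01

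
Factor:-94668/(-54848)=2^(-4)*3^1*7^3 * 23^1*857^( - 1)  =  23667/13712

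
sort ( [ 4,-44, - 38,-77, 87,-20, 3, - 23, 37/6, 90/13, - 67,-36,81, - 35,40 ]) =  [ - 77,-67, - 44,-38,- 36, - 35,  -  23, - 20,  3, 4,37/6, 90/13,40,81,87] 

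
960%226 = 56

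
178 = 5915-5737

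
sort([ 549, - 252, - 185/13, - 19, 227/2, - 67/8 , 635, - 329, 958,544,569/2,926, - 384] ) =[ - 384, - 329, - 252, - 19, - 185/13, - 67/8,  227/2,569/2, 544, 549,635, 926 , 958 ]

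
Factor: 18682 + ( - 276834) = - 2^3*23^2 * 61^1 = - 258152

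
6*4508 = 27048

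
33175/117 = 33175/117 = 283.55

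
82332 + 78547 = 160879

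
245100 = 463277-218177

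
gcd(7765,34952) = 1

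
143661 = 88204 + 55457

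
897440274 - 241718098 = 655722176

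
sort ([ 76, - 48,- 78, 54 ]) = [ - 78, - 48,54, 76] 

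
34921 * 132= 4609572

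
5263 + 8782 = 14045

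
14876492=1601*9292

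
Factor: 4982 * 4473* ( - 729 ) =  - 16245390294 = - 2^1*3^8* 7^1*47^1*53^1 * 71^1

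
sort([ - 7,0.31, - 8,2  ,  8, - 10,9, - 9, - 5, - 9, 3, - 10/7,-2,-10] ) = [-10, - 10,-9,-9, - 8,-7, - 5, - 2,-10/7,0.31,2, 3,  8, 9] 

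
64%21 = 1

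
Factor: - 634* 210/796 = -3^1*5^1*7^1*199^(-1)*317^1 = - 33285/199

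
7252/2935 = 7252/2935 = 2.47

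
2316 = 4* 579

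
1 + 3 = 4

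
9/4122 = 1/458 = 0.00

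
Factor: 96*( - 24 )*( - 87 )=200448= 2^8*3^3*29^1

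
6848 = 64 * 107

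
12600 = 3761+8839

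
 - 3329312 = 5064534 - 8393846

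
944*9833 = 9282352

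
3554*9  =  31986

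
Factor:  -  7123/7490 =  - 2^ ( - 1 )* 5^( - 1)*7^ ( - 1 )*17^1*107^( - 1 )*419^1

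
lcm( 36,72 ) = 72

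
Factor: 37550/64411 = 2^1*5^2*41^( - 1)*751^1* 1571^ (-1)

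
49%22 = 5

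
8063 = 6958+1105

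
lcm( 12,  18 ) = 36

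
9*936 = 8424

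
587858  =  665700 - 77842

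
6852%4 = 0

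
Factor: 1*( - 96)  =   - 2^5*3^1 = - 96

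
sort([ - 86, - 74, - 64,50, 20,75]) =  [ - 86, - 74, - 64,  20, 50,75 ] 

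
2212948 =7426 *298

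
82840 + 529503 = 612343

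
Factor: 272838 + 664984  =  937822 =2^1 * 17^1 * 27583^1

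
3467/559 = 6 + 113/559 = 6.20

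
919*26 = 23894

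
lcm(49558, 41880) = 2973480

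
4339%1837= 665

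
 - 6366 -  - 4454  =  -1912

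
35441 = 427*83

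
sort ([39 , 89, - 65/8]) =[ - 65/8,39, 89]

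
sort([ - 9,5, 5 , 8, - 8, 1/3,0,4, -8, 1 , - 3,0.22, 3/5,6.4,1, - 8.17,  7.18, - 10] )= [ - 10, - 9,  -  8.17, - 8, - 8, - 3, 0,0.22, 1/3, 3/5,1,1  ,  4, 5,5,  6.4,  7.18,8] 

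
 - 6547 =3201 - 9748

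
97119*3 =291357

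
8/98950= 4/49475 = 0.00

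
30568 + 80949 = 111517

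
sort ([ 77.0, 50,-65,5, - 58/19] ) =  [-65, - 58/19 , 5, 50, 77.0]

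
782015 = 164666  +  617349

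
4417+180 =4597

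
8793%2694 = 711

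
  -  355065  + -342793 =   -  697858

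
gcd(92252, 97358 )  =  2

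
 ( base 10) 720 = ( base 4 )23100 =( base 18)240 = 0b1011010000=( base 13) 435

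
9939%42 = 27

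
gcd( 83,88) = 1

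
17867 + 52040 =69907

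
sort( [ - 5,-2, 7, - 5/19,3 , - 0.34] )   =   [-5, - 2, - 0.34, - 5/19 , 3, 7 ] 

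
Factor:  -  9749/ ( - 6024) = 2^(-3 )*3^( - 1)*251^( - 1 )*9749^1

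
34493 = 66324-31831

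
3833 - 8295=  - 4462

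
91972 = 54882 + 37090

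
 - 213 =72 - 285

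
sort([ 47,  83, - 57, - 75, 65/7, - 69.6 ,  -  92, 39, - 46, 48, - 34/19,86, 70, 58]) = [ - 92, - 75, - 69.6, - 57, - 46, - 34/19,65/7, 39,47,48  ,  58, 70, 83,86]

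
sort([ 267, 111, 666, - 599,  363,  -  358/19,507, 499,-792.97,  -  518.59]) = [ - 792.97, - 599,- 518.59, - 358/19, 111,267, 363,499, 507, 666]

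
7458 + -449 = 7009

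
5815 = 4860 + 955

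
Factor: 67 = 67^1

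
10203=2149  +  8054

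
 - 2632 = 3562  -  6194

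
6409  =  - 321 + 6730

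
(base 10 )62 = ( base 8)76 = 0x3e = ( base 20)32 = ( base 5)222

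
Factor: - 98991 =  - 3^2*17^1*647^1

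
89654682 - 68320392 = 21334290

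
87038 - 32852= 54186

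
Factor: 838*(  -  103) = - 86314 =-  2^1 * 103^1*419^1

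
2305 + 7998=10303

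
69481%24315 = 20851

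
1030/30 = 34 + 1/3=34.33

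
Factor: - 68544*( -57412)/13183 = 3935248128/13183=   2^8*3^2*7^1 *17^1 * 31^1*463^1*13183^( - 1)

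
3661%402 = 43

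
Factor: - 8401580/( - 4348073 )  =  2^2*5^1*11^1*17^(-1) * 251^( - 1)*1019^( - 1)*38189^1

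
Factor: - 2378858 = -2^1*47^1 * 25307^1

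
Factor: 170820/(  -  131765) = -2^2 * 3^2*13^1 * 19^ ( -2 ) = - 468/361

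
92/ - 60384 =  - 1 + 15073/15096 = - 0.00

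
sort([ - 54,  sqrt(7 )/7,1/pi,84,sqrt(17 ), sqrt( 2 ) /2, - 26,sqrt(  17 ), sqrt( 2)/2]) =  [- 54,- 26,1/pi,sqrt( 7)/7,sqrt(2 )/2,sqrt( 2 )/2,sqrt( 17), sqrt( 17 ), 84 ] 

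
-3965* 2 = -7930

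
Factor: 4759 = 4759^1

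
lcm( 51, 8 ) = 408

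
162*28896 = 4681152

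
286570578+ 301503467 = 588074045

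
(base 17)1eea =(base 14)34D9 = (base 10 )9207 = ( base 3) 110122000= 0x23f7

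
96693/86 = 96693/86  =  1124.34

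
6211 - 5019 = 1192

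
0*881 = 0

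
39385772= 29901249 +9484523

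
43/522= 43/522 = 0.08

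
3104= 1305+1799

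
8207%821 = 818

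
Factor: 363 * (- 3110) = -1128930 = - 2^1*3^1*5^1* 11^2*311^1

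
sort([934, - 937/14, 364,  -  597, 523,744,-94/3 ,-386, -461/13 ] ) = [- 597,  -  386, - 937/14,-461/13, - 94/3, 364,523, 744, 934]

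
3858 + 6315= 10173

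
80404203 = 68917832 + 11486371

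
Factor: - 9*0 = 0^1 = 0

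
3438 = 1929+1509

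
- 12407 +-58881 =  - 71288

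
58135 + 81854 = 139989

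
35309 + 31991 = 67300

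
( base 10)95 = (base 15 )65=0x5f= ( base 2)1011111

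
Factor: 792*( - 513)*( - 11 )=2^3 * 3^5*11^2*19^1= 4469256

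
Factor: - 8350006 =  - 2^1*7^1 * 19^1 *31391^1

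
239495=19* 12605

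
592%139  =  36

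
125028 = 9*13892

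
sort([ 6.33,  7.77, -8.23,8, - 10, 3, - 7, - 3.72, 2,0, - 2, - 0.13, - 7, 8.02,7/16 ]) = [ - 10, - 8.23,-7, - 7, - 3.72, - 2 , - 0.13,  0,  7/16,2, 3,6.33, 7.77,  8,8.02]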